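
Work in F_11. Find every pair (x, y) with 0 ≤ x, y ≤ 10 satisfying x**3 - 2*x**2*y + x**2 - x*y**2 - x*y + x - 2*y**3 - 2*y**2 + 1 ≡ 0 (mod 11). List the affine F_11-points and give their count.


Affine F_11-points: {(2, 5), (3, 5), (4, 5), (5, 6), (6, 2), (8, 3), (8, 6), (8, 8), (9, 2), (9, 3), (9, 6), (10, 0), (10, 2), (10, 3)}; count = 14.

For each of the 121 pairs (x, y) ∈ F_11², evaluate f(x, y) mod 11. Record the zeros.
  x = 0: [0↦1, 1↦8, 2↦10, 3↦6, 4↦6, 5↦9, 6↦3, 7↦9, 8↦4, 9↦9, 10↦1]  zeros at y ∈ ∅
  x = 1: [0↦4, 1↦7, 2↦3, 3↦2, 4↦3, 5↦5, 6↦7, 7↦8, 8↦7, 9↦3, 10↦6]  zeros at y ∈ ∅
  x = 2: [0↦4, 1↦10, 2↦7, 3↦5, 4↦3, 5↦0, 6↦6, 7↦9, 8↦8, 9↦2, 10↦1]  zeros at y ∈ {5}
  x = 3: [0↦7, 1↦1, 2↦6, 3↦10, 4↦1, 5↦0, 6↦6, 7↦7, 8↦2, 9↦1, 10↦3]  zeros at y ∈ {5}
  x = 4: [0↦8, 1↦8, 2↦6, 3↦1, 4↦3, 5↦0, 6↦2, 7↦8, 8↦6, 9↦6, 10↦7]  zeros at y ∈ {5}
  x = 5: [0↦2, 1↦4, 2↦2, 3↦6, 4↦4, 5↦6, 6↦0, 7↦7, 8↦4, 9↦1, 10↦8]  zeros at y ∈ {6}
  x = 6: [0↦6, 1↦6, 2↦0, 3↦9, 4↦10, 5↦2, 6↦6, 7↦10, 8↦2, 9↦3, 10↦1]  zeros at y ∈ {2}
  x = 7: [0↦4, 1↦9, 2↦6, 3↦5, 4↦5, 5↦5, 6↦4, 7↦1, 8↦6, 9↦7, 10↦3]  zeros at y ∈ ∅
  x = 8: [0↦2, 1↦8, 2↦4, 3↦0, 4↦6, 5↦10, 6↦0, 7↦8, 8↦0, 9↦8, 10↦9]  zeros at y ∈ {3, 6, 8}
  x = 9: [0↦6, 1↦9, 2↦0, 3↦0, 4↦8, 5↦1, 6↦0, 7↦4, 8↦1, 9↦1, 10↦3]  zeros at y ∈ {2, 3, 6}
  x = 10: [0↦0, 1↦7, 2↦0, 3↦0, 4↦6, 5↦6, 6↦10, 7↦6, 8↦4, 9↦3, 10↦2]  zeros at y ∈ {0, 2, 3}
Collecting zeros: affine points = {(2, 5), (3, 5), (4, 5), (5, 6), (6, 2), (8, 3), (8, 6), (8, 8), (9, 2), (9, 3), (9, 6), (10, 0), (10, 2), (10, 3)}.
Total count |C(F_11)_aff| = 14.


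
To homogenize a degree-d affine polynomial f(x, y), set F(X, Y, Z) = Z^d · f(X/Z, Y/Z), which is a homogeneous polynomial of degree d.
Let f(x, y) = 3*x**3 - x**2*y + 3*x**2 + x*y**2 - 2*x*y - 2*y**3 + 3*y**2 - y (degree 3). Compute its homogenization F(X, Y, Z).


F(X, Y, Z) = 3*X**3 - X**2*Y + 3*X**2*Z + X*Y**2 - 2*X*Y*Z - 2*Y**3 + 3*Y**2*Z - Y*Z**2

deg(f) = 3.
Substitute x = X/Z, y = Y/Z into f, then multiply by Z^3.
  monomial 3·x^3·y^0 ↦ 3·X^3·Y^0·Z^0.
  monomial -1·x^2·y^1 ↦ -1·X^2·Y^1·Z^0.
  monomial 3·x^2·y^0 ↦ 3·X^2·Y^0·Z^1.
  monomial 1·x^1·y^2 ↦ 1·X^1·Y^2·Z^0.
  monomial -2·x^1·y^1 ↦ -2·X^1·Y^1·Z^1.
  monomial -2·x^0·y^3 ↦ -2·X^0·Y^3·Z^0.
  monomial 3·x^0·y^2 ↦ 3·X^0·Y^2·Z^1.
  monomial -1·x^0·y^1 ↦ -1·X^0·Y^1·Z^2.
Collecting: F(X, Y, Z) = 3*X**3 - X**2*Y + 3*X**2*Z + X*Y**2 - 2*X*Y*Z - 2*Y**3 + 3*Y**2*Z - Y*Z**2.


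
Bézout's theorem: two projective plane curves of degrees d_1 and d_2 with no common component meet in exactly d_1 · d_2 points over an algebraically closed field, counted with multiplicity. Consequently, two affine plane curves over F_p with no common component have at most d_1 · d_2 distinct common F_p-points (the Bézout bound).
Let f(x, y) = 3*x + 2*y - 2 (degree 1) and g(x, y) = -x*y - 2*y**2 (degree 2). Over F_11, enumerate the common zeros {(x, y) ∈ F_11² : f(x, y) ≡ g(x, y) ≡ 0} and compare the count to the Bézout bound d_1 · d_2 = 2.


Common zeros: {(1, 5), (8, 0)}; count = 2; Bézout bound = 2.

deg(f) = 1, deg(g) = 2, so Bézout bound = 2.
Scan x ∈ F_11. For each x, list the y ∈ F_11 with f(x, y) ≡ 0 and those with g(x, y) ≡ 0 (mod 11); the common zeros in that column are the intersection.
  x = 0: f ≡ 0 at y ∈ {1}; g ≡ 0 at y ∈ {0}; common: ∅.
  x = 1: f ≡ 0 at y ∈ {5}; g ≡ 0 at y ∈ {0, 5}; common: {5}.
  x = 2: f ≡ 0 at y ∈ {9}; g ≡ 0 at y ∈ {0, 10}; common: ∅.
  x = 3: f ≡ 0 at y ∈ {2}; g ≡ 0 at y ∈ {0, 4}; common: ∅.
  x = 4: f ≡ 0 at y ∈ {6}; g ≡ 0 at y ∈ {0, 9}; common: ∅.
  x = 5: f ≡ 0 at y ∈ {10}; g ≡ 0 at y ∈ {0, 3}; common: ∅.
  x = 6: f ≡ 0 at y ∈ {3}; g ≡ 0 at y ∈ {0, 8}; common: ∅.
  x = 7: f ≡ 0 at y ∈ {7}; g ≡ 0 at y ∈ {0, 2}; common: ∅.
  x = 8: f ≡ 0 at y ∈ {0}; g ≡ 0 at y ∈ {0, 7}; common: {0}.
  x = 9: f ≡ 0 at y ∈ {4}; g ≡ 0 at y ∈ {0, 1}; common: ∅.
  x = 10: f ≡ 0 at y ∈ {8}; g ≡ 0 at y ∈ {0, 6}; common: ∅.
Collecting: common zeros = {(1, 5), (8, 0)}, so the count is 2.
Comparison with the Bézout bound: 2 ≤ 2 = deg(f)·deg(g), as expected for curves with no common component (the bound is attained).


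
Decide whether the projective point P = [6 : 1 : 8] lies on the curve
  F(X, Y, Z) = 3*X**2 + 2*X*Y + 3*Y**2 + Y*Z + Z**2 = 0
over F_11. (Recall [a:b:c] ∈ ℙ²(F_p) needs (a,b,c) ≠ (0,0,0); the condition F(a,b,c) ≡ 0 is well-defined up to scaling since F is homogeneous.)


F(6,1,8) ≡ 8 (mod 11); P is NOT on the curve.

Evaluate F(6, 1, 8) term-by-term (mod 11).
  3*X**2 ↦ 3·36·1·1 = 108
  2*X*Y ↦ 2·6·1·1 = 12
  3*Y**2 ↦ 3·1·1·1 = 3
  Y*Z ↦ 1·1·1·8 = 8
  Z**2 ↦ 1·1·1·64 = 64
Sum: F(6, 1, 8) = (108) + (12) + (3) + (8) + (64) = 195.
Reducing mod 11: 195 ≡ 8 (mod 11).
Since F(a, b, c) ≡ 8 ≠ 0 (mod 11), P does NOT lie on the curve.


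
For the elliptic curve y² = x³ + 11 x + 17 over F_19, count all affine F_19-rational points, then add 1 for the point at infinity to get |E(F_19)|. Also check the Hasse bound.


Affine points = {(0, 6), (0, 13), (2, 3), (2, 16), (3, 1), (3, 18), (4, 7), (4, 12), (5, 8), (5, 11), (7, 0), (8, 3), (8, 16), (9, 3), (9, 16), (10, 5), (10, 14), (11, 5), (11, 14), (13, 1), (13, 18), (15, 2), (15, 17), (17, 5), (17, 14), (18, 9), (18, 10)}; affine count = 27; |E(F_19)| = 28.

Discriminant check: Δ ∝ 4a³ + 27b² = 4·11³ + 27·17² = 4·1331 + 27·289 ≡ 17 (mod 19). Nonzero ⇒ E is nonsingular.
For each x ∈ F_19, compute rhs = x³ + 11·x + 17 mod 19, then count y ∈ F_19 with y² ≡ rhs.
  x = 0: rhs = 17, matching y values: 6, 13 (2 points).
  x = 1: rhs = 10, matching y values: none (0 points).
  x = 2: rhs = 9, matching y values: 3, 16 (2 points).
  x = 3: rhs = 1, matching y values: 1, 18 (2 points).
  x = 4: rhs = 11, matching y values: 7, 12 (2 points).
  x = 5: rhs = 7, matching y values: 8, 11 (2 points).
  x = 6: rhs = 14, matching y values: none (0 points).
  x = 7: rhs = 0, matching y values: 0 (1 points).
  x = 8: rhs = 9, matching y values: 3, 16 (2 points).
  x = 9: rhs = 9, matching y values: 3, 16 (2 points).
  x = 10: rhs = 6, matching y values: 5, 14 (2 points).
  x = 11: rhs = 6, matching y values: 5, 14 (2 points).
  x = 12: rhs = 15, matching y values: none (0 points).
  x = 13: rhs = 1, matching y values: 1, 18 (2 points).
  x = 14: rhs = 8, matching y values: none (0 points).
  x = 15: rhs = 4, matching y values: 2, 17 (2 points).
  x = 16: rhs = 14, matching y values: none (0 points).
  x = 17: rhs = 6, matching y values: 5, 14 (2 points).
  x = 18: rhs = 5, matching y values: 9, 10 (2 points).
Total affine count: 27.
Full point count |E(F_19)| = 27 + 1 = 28.
Hasse bound: |28 − (19+1)| = |8| = 8 ≤ 2√19 ≈ 8.7178 ✓.


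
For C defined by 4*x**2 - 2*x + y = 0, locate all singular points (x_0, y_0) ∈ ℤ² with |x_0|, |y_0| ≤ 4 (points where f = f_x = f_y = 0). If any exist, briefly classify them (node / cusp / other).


No singular points in the scanned grid; C is smooth there.

Compute partial derivatives:
  f_x = 8*x - 2.
  f_y = 1.
f_y = 1 is a nonzero constant, so f_y never vanishes: no point (x, y) can satisfy f = f_x = f_y = 0. In particular no (x, y) ∈ {−4, ..., 4}² is singular; the curve is smooth.


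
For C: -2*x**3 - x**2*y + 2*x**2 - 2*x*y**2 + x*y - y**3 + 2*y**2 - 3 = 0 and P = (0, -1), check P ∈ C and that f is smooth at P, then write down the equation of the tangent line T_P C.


Tangent line at P: -3*x - 7*y - 7 = 0.

Step 1: f(0, -1) = 0, so P lies on C.
Step 2: partial derivatives
  f_x(x, y) = -6*x**2 - 2*x*y + 4*x - 2*y**2 + y, f_y(x, y) = -x**2 - 4*x*y + x - 3*y**2 + 4*y.
  f_x(P) = -3, f_y(P) = -7 (gradient nonzero, so P is smooth).
Step 3: tangent line at P: -3·(x − 0) + -7·(y − -1) = 0.
Expanding: -3*x - 7*y - 7 = 0.


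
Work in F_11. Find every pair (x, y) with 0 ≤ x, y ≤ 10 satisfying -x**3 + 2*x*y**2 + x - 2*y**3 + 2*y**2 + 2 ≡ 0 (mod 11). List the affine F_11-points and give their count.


Affine F_11-points: {(0, 5), (1, 6), (2, 1), (2, 6), (2, 7), (3, 0), (3, 4), (4, 3), (5, 8), (7, 2), (8, 6), (8, 8), (9, 8), (10, 1)}; count = 14.

For each of the 121 pairs (x, y) ∈ F_11², evaluate f(x, y) mod 11. Record the zeros.
  x = 0: [0↦2, 1↦2, 2↦5, 3↦10, 4↦5, 5↦0, 6↦5, 7↦8, 8↦8, 9↦4, 10↦6]  zeros at y ∈ {5}
  x = 1: [0↦2, 1↦4, 2↦2, 3↦6, 4↦4, 5↦6, 6↦0, 7↦7, 8↦4, 9↦1, 10↦8]  zeros at y ∈ {6}
  x = 2: [0↦7, 1↦0, 2↦4, 3↦7, 4↦8, 5↦6, 6↦0, 7↦0, 8↦5, 9↦3, 10↦4]  zeros at y ∈ {1, 6, 7}
  x = 3: [0↦0, 1↦6, 2↦5, 3↦7, 4↦0, 5↦5, 6↦10, 7↦3, 8↦5, 9↦4, 10↦10]  zeros at y ∈ {0, 4}
  x = 4: [0↦8, 1↦5, 2↦10, 3↦0, 4↦7, 5↦8, 6↦2, 7↦10, 8↦9, 9↦9, 10↦9]  zeros at y ∈ {3}
  x = 5: [0↦3, 1↦2, 2↦2, 3↦2, 4↦1, 5↦9, 6↦3, 7↦4, 8↦0, 9↦1, 10↦6]  zeros at y ∈ {8}
  x = 6: [0↦1, 1↦2, 2↦8, 3↦7, 4↦9, 5↦2, 6↦7, 7↦1, 8↦5, 9↦7, 10↦6]  zeros at y ∈ ∅
  x = 7: [0↦7, 1↦10, 2↦0, 3↦9, 4↦3, 5↦3, 6↦8, 7↦6, 8↦7, 9↦10, 10↦3]  zeros at y ∈ {2}
  x = 8: [0↦4, 1↦9, 2↦5, 3↦2, 4↦10, 5↦6, 6↦0, 7↦2, 8↦0, 9↦4, 10↦2]  zeros at y ∈ {6, 8}
  x = 9: [0↦8, 1↦4, 2↦6, 3↦2, 4↦2, 5↦5, 6↦10, 7↦5, 8↦0, 9↦5, 10↦8]  zeros at y ∈ {8}
  x = 10: [0↦2, 1↦0, 2↦8, 3↦3, 4↦6, 5↦5, 6↦10, 7↦9, 8↦1, 9↦7, 10↦4]  zeros at y ∈ {1}
Collecting zeros: affine points = {(0, 5), (1, 6), (2, 1), (2, 6), (2, 7), (3, 0), (3, 4), (4, 3), (5, 8), (7, 2), (8, 6), (8, 8), (9, 8), (10, 1)}.
Total count |C(F_11)_aff| = 14.


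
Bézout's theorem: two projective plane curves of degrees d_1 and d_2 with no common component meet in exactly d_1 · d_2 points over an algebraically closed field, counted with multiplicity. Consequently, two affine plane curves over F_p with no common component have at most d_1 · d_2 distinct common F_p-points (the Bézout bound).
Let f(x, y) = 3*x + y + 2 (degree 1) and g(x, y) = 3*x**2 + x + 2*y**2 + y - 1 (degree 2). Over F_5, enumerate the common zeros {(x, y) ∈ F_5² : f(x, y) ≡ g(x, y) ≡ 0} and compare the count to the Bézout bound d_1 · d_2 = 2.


Common zeros: {(0, 3), (3, 4)}; count = 2; Bézout bound = 2.

deg(f) = 1, deg(g) = 2, so Bézout bound = 2.
Scan x ∈ F_5. For each x, list the y ∈ F_5 with f(x, y) ≡ 0 and those with g(x, y) ≡ 0 (mod 5); the common zeros in that column are the intersection.
  x = 0: f ≡ 0 at y ∈ {3}; g ≡ 0 at y ∈ {3, 4}; common: {3}.
  x = 1: f ≡ 0 at y ∈ {0}; g ≡ 0 at y ∈ ∅; common: ∅.
  x = 2: f ≡ 0 at y ∈ {2}; g ≡ 0 at y ∈ ∅; common: ∅.
  x = 3: f ≡ 0 at y ∈ {4}; g ≡ 0 at y ∈ {3, 4}; common: {4}.
  x = 4: f ≡ 0 at y ∈ {1}; g ≡ 0 at y ∈ ∅; common: ∅.
Collecting: common zeros = {(0, 3), (3, 4)}, so the count is 2.
Comparison with the Bézout bound: 2 ≤ 2 = deg(f)·deg(g), as expected for curves with no common component (the bound is attained).


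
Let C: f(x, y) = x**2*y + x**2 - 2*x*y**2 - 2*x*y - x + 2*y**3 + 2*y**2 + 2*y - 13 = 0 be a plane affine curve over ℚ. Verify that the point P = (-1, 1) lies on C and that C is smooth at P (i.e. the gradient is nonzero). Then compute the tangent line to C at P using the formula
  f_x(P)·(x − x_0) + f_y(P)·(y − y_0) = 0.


Tangent line at P: -9*x + 19*y - 28 = 0.

Step 1: f(-1, 1) = 0, so P lies on C.
Step 2: partial derivatives
  f_x(x, y) = 2*x*y + 2*x - 2*y**2 - 2*y - 1, f_y(x, y) = x**2 - 4*x*y - 2*x + 6*y**2 + 4*y + 2.
  f_x(P) = -9, f_y(P) = 19 (gradient nonzero, so P is smooth).
Step 3: tangent line at P: -9·(x − -1) + 19·(y − 1) = 0.
Expanding: -9*x + 19*y - 28 = 0.


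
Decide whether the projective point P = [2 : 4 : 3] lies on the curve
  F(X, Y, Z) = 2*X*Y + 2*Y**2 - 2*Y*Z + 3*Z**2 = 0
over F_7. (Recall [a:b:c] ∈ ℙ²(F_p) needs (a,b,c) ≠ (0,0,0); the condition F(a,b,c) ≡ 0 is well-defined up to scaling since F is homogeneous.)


F(2,4,3) ≡ 2 (mod 7); P is NOT on the curve.

Evaluate F(2, 4, 3) term-by-term (mod 7).
  2*X*Y ↦ 2·2·4·1 = 16
  2*Y**2 ↦ 2·1·16·1 = 32
  -2*Y*Z ↦ -2·1·4·3 = -24
  3*Z**2 ↦ 3·1·1·9 = 27
Sum: F(2, 4, 3) = (16) + (32) + (-24) + (27) = 51.
Reducing mod 7: 51 ≡ 2 (mod 7).
Since F(a, b, c) ≡ 2 ≠ 0 (mod 7), P does NOT lie on the curve.


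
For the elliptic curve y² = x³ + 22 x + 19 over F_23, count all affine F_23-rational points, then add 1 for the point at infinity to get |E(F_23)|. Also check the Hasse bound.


Affine points = {(2, 5), (2, 18), (5, 1), (5, 22), (9, 7), (9, 16), (13, 8), (13, 15), (14, 9), (14, 14), (17, 4), (17, 19), (20, 8), (20, 15), (21, 6), (21, 17)}; affine count = 16; |E(F_23)| = 17.

Discriminant check: Δ ∝ 4a³ + 27b² = 4·22³ + 27·19² = 4·10648 + 27·361 ≡ 14 (mod 23). Nonzero ⇒ E is nonsingular.
For each x ∈ F_23, compute rhs = x³ + 22·x + 19 mod 23, then count y ∈ F_23 with y² ≡ rhs.
  x = 0: rhs = 19, matching y values: none (0 points).
  x = 1: rhs = 19, matching y values: none (0 points).
  x = 2: rhs = 2, matching y values: 5, 18 (2 points).
  x = 3: rhs = 20, matching y values: none (0 points).
  x = 4: rhs = 10, matching y values: none (0 points).
  x = 5: rhs = 1, matching y values: 1, 22 (2 points).
  x = 6: rhs = 22, matching y values: none (0 points).
  x = 7: rhs = 10, matching y values: none (0 points).
  x = 8: rhs = 17, matching y values: none (0 points).
  x = 9: rhs = 3, matching y values: 7, 16 (2 points).
  x = 10: rhs = 20, matching y values: none (0 points).
  x = 11: rhs = 5, matching y values: none (0 points).
  x = 12: rhs = 10, matching y values: none (0 points).
  x = 13: rhs = 18, matching y values: 8, 15 (2 points).
  x = 14: rhs = 12, matching y values: 9, 14 (2 points).
  x = 15: rhs = 21, matching y values: none (0 points).
  x = 16: rhs = 5, matching y values: none (0 points).
  x = 17: rhs = 16, matching y values: 4, 19 (2 points).
  x = 18: rhs = 14, matching y values: none (0 points).
  x = 19: rhs = 5, matching y values: none (0 points).
  x = 20: rhs = 18, matching y values: 8, 15 (2 points).
  x = 21: rhs = 13, matching y values: 6, 17 (2 points).
  x = 22: rhs = 19, matching y values: none (0 points).
Total affine count: 16.
Full point count |E(F_23)| = 16 + 1 = 17.
Hasse bound: |17 − (23+1)| = |-7| = 7 ≤ 2√23 ≈ 9.5917 ✓.


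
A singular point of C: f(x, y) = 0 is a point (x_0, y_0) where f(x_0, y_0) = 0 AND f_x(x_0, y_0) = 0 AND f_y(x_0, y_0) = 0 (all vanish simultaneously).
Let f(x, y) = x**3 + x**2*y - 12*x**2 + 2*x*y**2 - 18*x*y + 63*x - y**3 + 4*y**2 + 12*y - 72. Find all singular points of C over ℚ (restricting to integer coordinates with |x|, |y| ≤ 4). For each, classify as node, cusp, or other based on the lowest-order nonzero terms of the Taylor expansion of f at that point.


Singular points: {(3, 3)}; classification: cusp.

Compute partial derivatives:
  f_x = 3*x**2 + 2*x*y - 24*x + 2*y**2 - 18*y + 63.
  f_y = x**2 + 4*x*y - 18*x - 3*y**2 + 8*y + 12.
Scan x_0 ∈ {−4, ..., 4}. For each x_0, f_y(x_0, y) is a polynomial in y; find its integer roots y ∈ {−4, ..., 4}, then test f_x and f at those candidates.
  x = -4: f_y(-4, y) = -3*y**2 - 8*y + 100; no integer root y with |y| ≤ 4.
  x = -3: f_y(-3, y) = -3*y**2 - 4*y + 75; no integer root y with |y| ≤ 4.
  x = -2: f_y(-2, y) = 52 - 3*y**2; no integer root y with |y| ≤ 4.
  x = -1: f_y(-1, y) = -3*y**2 + 4*y + 31; no integer root y with |y| ≤ 4.
  x = 0: f_y(0, y) = -3*y**2 + 8*y + 12; no integer root y with |y| ≤ 4.
  x = 1: f_y(1, y) = -3*y**2 + 12*y - 5; no integer root y with |y| ≤ 4.
  x = 2: f_y(2, y) = -3*y**2 + 16*y - 20; vanishes at y ∈ {2}. (2, 2): f_x = 7 ≠ 0.
  x = 3: f_y(3, y) = -3*y**2 + 20*y - 33; vanishes at y ∈ {3}. (3, 3): f_x = 0, f = 0 — SINGULAR.
  x = 4: f_y(4, y) = -3*y**2 + 24*y - 44; no integer root y with |y| ≤ 4.
Only singular point on the grid: (3, 3).
Classify: substitute x = 3 + u, y = 3 + v and expand: f = u**3 + u**2*v + 2*u*v**2 - v**3 + v**2.
No constant or linear terms (consistent with a singular point). Quadratic part: v**2. Cubic part: u**3 + u**2*v + 2*u*v**2 - v**3.
The quadratic part v**2 is a perfect square, so there is a single (double) tangent line v = 0, i.e. y = 3. Restricting the cubic part to that line (v = 0) leaves u**3 ≠ 0, so f is not divisible by v and the branch is v² ≈ -u**3 to lowest order — this is a cusp.
Classification: cusp.


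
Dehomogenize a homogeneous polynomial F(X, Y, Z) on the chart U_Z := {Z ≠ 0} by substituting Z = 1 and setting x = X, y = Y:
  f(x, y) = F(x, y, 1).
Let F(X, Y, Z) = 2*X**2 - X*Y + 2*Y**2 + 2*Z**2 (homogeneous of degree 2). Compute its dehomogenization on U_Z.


f(x, y) = 2*x**2 - x*y + 2*y**2 + 2

On U_Z we set Z = 1. Each monomial c·X^i·Y^j·Z^k in F becomes c·x^i·y^j·1^k = c·x^i·y^j.
Substituting Z = 1: F(X, Y, 1) = 2*x**2 - x*y + 2*y**2 + 2.
Note: deg(f) ≤ deg(F) = 2; strict inequality happens when F is divisible by Z (lost terms).


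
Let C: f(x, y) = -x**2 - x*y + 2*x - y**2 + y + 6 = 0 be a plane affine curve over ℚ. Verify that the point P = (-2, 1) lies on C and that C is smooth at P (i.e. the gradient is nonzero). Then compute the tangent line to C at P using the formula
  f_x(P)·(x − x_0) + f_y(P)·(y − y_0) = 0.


Tangent line at P: 5*x + y + 9 = 0.

Step 1: f(-2, 1) = 0, so P lies on C.
Step 2: partial derivatives
  f_x(x, y) = -2*x - y + 2, f_y(x, y) = -x - 2*y + 1.
  f_x(P) = 5, f_y(P) = 1 (gradient nonzero, so P is smooth).
Step 3: tangent line at P: 5·(x − -2) + 1·(y − 1) = 0.
Expanding: 5*x + y + 9 = 0.


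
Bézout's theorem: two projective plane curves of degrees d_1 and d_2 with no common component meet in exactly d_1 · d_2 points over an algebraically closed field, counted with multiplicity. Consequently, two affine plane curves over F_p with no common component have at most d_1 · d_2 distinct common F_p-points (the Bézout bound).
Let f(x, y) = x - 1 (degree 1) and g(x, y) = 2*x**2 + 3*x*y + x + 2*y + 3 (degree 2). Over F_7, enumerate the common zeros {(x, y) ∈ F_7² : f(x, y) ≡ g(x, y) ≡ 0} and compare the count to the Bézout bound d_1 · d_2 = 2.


Common zeros: {(1, 3)}; count = 1; Bézout bound = 2.

deg(f) = 1, deg(g) = 2, so Bézout bound = 2.
Scan x ∈ F_7. For each x, list the y ∈ F_7 with f(x, y) ≡ 0 and those with g(x, y) ≡ 0 (mod 7); the common zeros in that column are the intersection.
  x = 0: f ≡ 0 at y ∈ ∅; g ≡ 0 at y ∈ {2}; common: ∅.
  x = 1: f ≡ 0 at y ∈ {0, 1, 2, 3, 4, 5, 6}; g ≡ 0 at y ∈ {3}; common: {3}.
  x = 2: f ≡ 0 at y ∈ ∅; g ≡ 0 at y ∈ {1}; common: ∅.
  x = 3: f ≡ 0 at y ∈ ∅; g ≡ 0 at y ∈ {1}; common: ∅.
  x = 4: f ≡ 0 at y ∈ ∅; g ≡ 0 at y ∈ ∅; common: ∅.
  x = 5: f ≡ 0 at y ∈ ∅; g ≡ 0 at y ∈ {4}; common: ∅.
  x = 6: f ≡ 0 at y ∈ ∅; g ≡ 0 at y ∈ {4}; common: ∅.
Collecting: common zeros = {(1, 3)}, so the count is 1.
Comparison with the Bézout bound: 1 ≤ 2 = deg(f)·deg(g), as expected for curves with no common component (the affine F_7-count falls short of the bound because intersections may lie at infinity, over extension fields, or carry multiplicity).


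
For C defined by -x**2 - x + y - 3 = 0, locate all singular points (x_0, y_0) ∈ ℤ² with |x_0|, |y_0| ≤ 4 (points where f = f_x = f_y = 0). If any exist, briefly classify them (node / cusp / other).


No singular points in the scanned grid; C is smooth there.

Compute partial derivatives:
  f_x = -2*x - 1.
  f_y = 1.
f_y = 1 is a nonzero constant, so f_y never vanishes: no point (x, y) can satisfy f = f_x = f_y = 0. In particular no (x, y) ∈ {−4, ..., 4}² is singular; the curve is smooth.


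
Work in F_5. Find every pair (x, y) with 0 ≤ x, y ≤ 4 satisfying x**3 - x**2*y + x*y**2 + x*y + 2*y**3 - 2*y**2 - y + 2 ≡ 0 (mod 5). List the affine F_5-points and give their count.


Affine F_5-points: {(0, 3), (1, 3), (2, 0), (2, 2), (2, 3), (3, 1), (3, 2), (3, 4)}; count = 8.

For each of the 25 pairs (x, y) ∈ F_5², evaluate f(x, y) mod 5. Record the zeros.
  x = 0: [0↦2, 1↦1, 2↦3, 3↦0, 4↦4]  zeros at y ∈ {3}
  x = 1: [0↦3, 1↦3, 2↦3, 3↦0, 4↦1]  zeros at y ∈ {3}
  x = 2: [0↦0, 1↦4, 2↦0, 3↦0, 4↦1]  zeros at y ∈ {0, 2, 3}
  x = 3: [0↦4, 1↦0, 2↦0, 3↦1, 4↦0]  zeros at y ∈ {1, 2, 4}
  x = 4: [0↦1, 1↦2, 2↦4, 3↦4, 4↦4]  zeros at y ∈ ∅
Collecting zeros: affine points = {(0, 3), (1, 3), (2, 0), (2, 2), (2, 3), (3, 1), (3, 2), (3, 4)}.
Total count |C(F_5)_aff| = 8.


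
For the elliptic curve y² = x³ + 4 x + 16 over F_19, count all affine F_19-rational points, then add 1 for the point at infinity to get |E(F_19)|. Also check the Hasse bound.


Affine points = {(0, 4), (0, 15), (3, 6), (3, 13), (4, 1), (4, 18), (5, 3), (5, 16), (6, 3), (6, 16), (7, 8), (7, 11), (8, 3), (8, 16), (10, 7), (10, 12), (11, 2), (11, 17), (12, 5), (12, 14), (13, 2), (13, 17), (14, 2), (14, 17), (17, 0), (18, 7), (18, 12)}; affine count = 27; |E(F_19)| = 28.

Discriminant check: Δ ∝ 4a³ + 27b² = 4·4³ + 27·16² = 4·64 + 27·256 ≡ 5 (mod 19). Nonzero ⇒ E is nonsingular.
For each x ∈ F_19, compute rhs = x³ + 4·x + 16 mod 19, then count y ∈ F_19 with y² ≡ rhs.
  x = 0: rhs = 16, matching y values: 4, 15 (2 points).
  x = 1: rhs = 2, matching y values: none (0 points).
  x = 2: rhs = 13, matching y values: none (0 points).
  x = 3: rhs = 17, matching y values: 6, 13 (2 points).
  x = 4: rhs = 1, matching y values: 1, 18 (2 points).
  x = 5: rhs = 9, matching y values: 3, 16 (2 points).
  x = 6: rhs = 9, matching y values: 3, 16 (2 points).
  x = 7: rhs = 7, matching y values: 8, 11 (2 points).
  x = 8: rhs = 9, matching y values: 3, 16 (2 points).
  x = 9: rhs = 2, matching y values: none (0 points).
  x = 10: rhs = 11, matching y values: 7, 12 (2 points).
  x = 11: rhs = 4, matching y values: 2, 17 (2 points).
  x = 12: rhs = 6, matching y values: 5, 14 (2 points).
  x = 13: rhs = 4, matching y values: 2, 17 (2 points).
  x = 14: rhs = 4, matching y values: 2, 17 (2 points).
  x = 15: rhs = 12, matching y values: none (0 points).
  x = 16: rhs = 15, matching y values: none (0 points).
  x = 17: rhs = 0, matching y values: 0 (1 points).
  x = 18: rhs = 11, matching y values: 7, 12 (2 points).
Total affine count: 27.
Full point count |E(F_19)| = 27 + 1 = 28.
Hasse bound: |28 − (19+1)| = |8| = 8 ≤ 2√19 ≈ 8.7178 ✓.


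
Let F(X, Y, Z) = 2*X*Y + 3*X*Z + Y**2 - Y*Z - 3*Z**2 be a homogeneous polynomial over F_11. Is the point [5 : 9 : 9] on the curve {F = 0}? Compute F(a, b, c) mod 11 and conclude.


F(5,9,9) ≡ 4 (mod 11); P is NOT on the curve.

Evaluate F(5, 9, 9) term-by-term (mod 11).
  2*X*Y ↦ 2·5·9·1 = 90
  3*X*Z ↦ 3·5·1·9 = 135
  Y**2 ↦ 1·1·81·1 = 81
  -Y*Z ↦ -1·1·9·9 = -81
  -3*Z**2 ↦ -3·1·1·81 = -243
Sum: F(5, 9, 9) = (90) + (135) + (81) + (-81) + (-243) = -18.
Reducing mod 11: -18 ≡ 4 (mod 11).
Since F(a, b, c) ≡ 4 ≠ 0 (mod 11), P does NOT lie on the curve.


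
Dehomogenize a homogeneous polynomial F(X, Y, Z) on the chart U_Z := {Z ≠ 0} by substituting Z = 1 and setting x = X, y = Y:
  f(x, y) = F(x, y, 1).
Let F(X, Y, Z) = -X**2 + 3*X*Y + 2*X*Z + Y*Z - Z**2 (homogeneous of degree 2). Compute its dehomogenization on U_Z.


f(x, y) = -x**2 + 3*x*y + 2*x + y - 1

On U_Z we set Z = 1. Each monomial c·X^i·Y^j·Z^k in F becomes c·x^i·y^j·1^k = c·x^i·y^j.
Substituting Z = 1: F(X, Y, 1) = -x**2 + 3*x*y + 2*x + y - 1.
Note: deg(f) ≤ deg(F) = 2; strict inequality happens when F is divisible by Z (lost terms).


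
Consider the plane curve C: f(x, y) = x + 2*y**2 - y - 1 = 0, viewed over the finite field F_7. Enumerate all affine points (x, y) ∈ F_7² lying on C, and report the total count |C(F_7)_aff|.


Affine F_7-points: {(0, 1), (0, 3), (1, 0), (1, 4), (2, 2), (5, 5), (5, 6)}; count = 7.

For each of the 49 pairs (x, y) ∈ F_7², evaluate f(x, y) mod 7. Record the zeros.
  x = 0: [0↦6, 1↦0, 2↦5, 3↦0, 4↦6, 5↦2, 6↦2]  zeros at y ∈ {1, 3}
  x = 1: [0↦0, 1↦1, 2↦6, 3↦1, 4↦0, 5↦3, 6↦3]  zeros at y ∈ {0, 4}
  x = 2: [0↦1, 1↦2, 2↦0, 3↦2, 4↦1, 5↦4, 6↦4]  zeros at y ∈ {2}
  x = 3: [0↦2, 1↦3, 2↦1, 3↦3, 4↦2, 5↦5, 6↦5]  zeros at y ∈ ∅
  x = 4: [0↦3, 1↦4, 2↦2, 3↦4, 4↦3, 5↦6, 6↦6]  zeros at y ∈ ∅
  x = 5: [0↦4, 1↦5, 2↦3, 3↦5, 4↦4, 5↦0, 6↦0]  zeros at y ∈ {5, 6}
  x = 6: [0↦5, 1↦6, 2↦4, 3↦6, 4↦5, 5↦1, 6↦1]  zeros at y ∈ ∅
Collecting zeros: affine points = {(0, 1), (0, 3), (1, 0), (1, 4), (2, 2), (5, 5), (5, 6)}.
Total count |C(F_7)_aff| = 7.


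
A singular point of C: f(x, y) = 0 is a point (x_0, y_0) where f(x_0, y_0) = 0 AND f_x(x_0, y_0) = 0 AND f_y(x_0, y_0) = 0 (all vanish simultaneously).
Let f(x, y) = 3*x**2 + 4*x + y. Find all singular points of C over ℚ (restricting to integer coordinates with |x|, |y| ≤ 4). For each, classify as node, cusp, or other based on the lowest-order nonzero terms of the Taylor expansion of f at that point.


No singular points in the scanned grid; C is smooth there.

Compute partial derivatives:
  f_x = 6*x + 4.
  f_y = 1.
f_y = 1 is a nonzero constant, so f_y never vanishes: no point (x, y) can satisfy f = f_x = f_y = 0. In particular no (x, y) ∈ {−4, ..., 4}² is singular; the curve is smooth.


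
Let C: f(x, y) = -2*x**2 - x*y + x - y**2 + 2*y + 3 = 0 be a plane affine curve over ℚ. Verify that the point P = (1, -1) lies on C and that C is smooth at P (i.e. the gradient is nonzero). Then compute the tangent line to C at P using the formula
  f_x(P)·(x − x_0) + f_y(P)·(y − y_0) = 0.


Tangent line at P: -2*x + 3*y + 5 = 0.

Step 1: f(1, -1) = 0, so P lies on C.
Step 2: partial derivatives
  f_x(x, y) = -4*x - y + 1, f_y(x, y) = -x - 2*y + 2.
  f_x(P) = -2, f_y(P) = 3 (gradient nonzero, so P is smooth).
Step 3: tangent line at P: -2·(x − 1) + 3·(y − -1) = 0.
Expanding: -2*x + 3*y + 5 = 0.


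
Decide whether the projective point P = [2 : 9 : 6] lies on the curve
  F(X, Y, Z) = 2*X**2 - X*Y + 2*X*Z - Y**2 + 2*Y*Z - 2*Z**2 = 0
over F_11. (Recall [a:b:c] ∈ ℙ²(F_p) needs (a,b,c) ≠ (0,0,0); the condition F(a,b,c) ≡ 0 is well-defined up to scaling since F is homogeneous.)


F(2,9,6) ≡ 2 (mod 11); P is NOT on the curve.

Evaluate F(2, 9, 6) term-by-term (mod 11).
  2*X**2 ↦ 2·4·1·1 = 8
  -X*Y ↦ -1·2·9·1 = -18
  2*X*Z ↦ 2·2·1·6 = 24
  -Y**2 ↦ -1·1·81·1 = -81
  2*Y*Z ↦ 2·1·9·6 = 108
  -2*Z**2 ↦ -2·1·1·36 = -72
Sum: F(2, 9, 6) = (8) + (-18) + (24) + (-81) + (108) + (-72) = -31.
Reducing mod 11: -31 ≡ 2 (mod 11).
Since F(a, b, c) ≡ 2 ≠ 0 (mod 11), P does NOT lie on the curve.


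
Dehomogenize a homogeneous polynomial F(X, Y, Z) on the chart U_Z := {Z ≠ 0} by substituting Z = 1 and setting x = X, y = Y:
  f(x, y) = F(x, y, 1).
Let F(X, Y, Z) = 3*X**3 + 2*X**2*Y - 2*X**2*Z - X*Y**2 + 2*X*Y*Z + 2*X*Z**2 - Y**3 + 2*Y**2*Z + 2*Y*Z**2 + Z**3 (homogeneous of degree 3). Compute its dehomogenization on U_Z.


f(x, y) = 3*x**3 + 2*x**2*y - 2*x**2 - x*y**2 + 2*x*y + 2*x - y**3 + 2*y**2 + 2*y + 1

On U_Z we set Z = 1. Each monomial c·X^i·Y^j·Z^k in F becomes c·x^i·y^j·1^k = c·x^i·y^j.
Substituting Z = 1: F(X, Y, 1) = 3*x**3 + 2*x**2*y - 2*x**2 - x*y**2 + 2*x*y + 2*x - y**3 + 2*y**2 + 2*y + 1.
Note: deg(f) ≤ deg(F) = 3; strict inequality happens when F is divisible by Z (lost terms).


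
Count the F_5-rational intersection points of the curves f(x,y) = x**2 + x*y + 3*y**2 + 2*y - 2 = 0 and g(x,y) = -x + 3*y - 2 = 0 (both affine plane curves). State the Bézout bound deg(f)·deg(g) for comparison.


Common zeros: {(1, 1)}; count = 1; Bézout bound = 2.

deg(f) = 2, deg(g) = 1, so Bézout bound = 2.
Scan x ∈ F_5. For each x, list the y ∈ F_5 with f(x, y) ≡ 0 and those with g(x, y) ≡ 0 (mod 5); the common zeros in that column are the intersection.
  x = 0: f ≡ 0 at y ∈ ∅; g ≡ 0 at y ∈ {4}; common: ∅.
  x = 1: f ≡ 0 at y ∈ {1, 3}; g ≡ 0 at y ∈ {1}; common: {1}.
  x = 2: f ≡ 0 at y ∈ ∅; g ≡ 0 at y ∈ {3}; common: ∅.
  x = 3: f ≡ 0 at y ∈ {1, 4}; g ≡ 0 at y ∈ {0}; common: ∅.
  x = 4: f ≡ 0 at y ∈ ∅; g ≡ 0 at y ∈ {2}; common: ∅.
Collecting: common zeros = {(1, 1)}, so the count is 1.
Comparison with the Bézout bound: 1 ≤ 2 = deg(f)·deg(g), as expected for curves with no common component (the affine F_5-count falls short of the bound because intersections may lie at infinity, over extension fields, or carry multiplicity).


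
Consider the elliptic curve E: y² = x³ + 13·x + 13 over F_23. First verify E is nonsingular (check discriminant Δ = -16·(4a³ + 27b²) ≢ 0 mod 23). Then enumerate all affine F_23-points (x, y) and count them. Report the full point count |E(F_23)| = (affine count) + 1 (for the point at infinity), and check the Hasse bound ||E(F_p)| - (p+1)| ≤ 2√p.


Affine points = {(0, 6), (0, 17), (1, 2), (1, 21), (2, 1), (2, 22), (6, 10), (6, 13), (8, 10), (8, 13), (9, 10), (9, 13), (10, 4), (10, 19), (14, 8), (14, 15), (15, 8), (15, 15), (16, 4), (16, 19), (17, 8), (17, 15), (19, 9), (19, 14), (20, 4), (20, 19), (21, 5), (21, 18)}; affine count = 28; |E(F_23)| = 29.

Discriminant check: Δ ∝ 4a³ + 27b² = 4·13³ + 27·13² = 4·2197 + 27·169 ≡ 11 (mod 23). Nonzero ⇒ E is nonsingular.
For each x ∈ F_23, compute rhs = x³ + 13·x + 13 mod 23, then count y ∈ F_23 with y² ≡ rhs.
  x = 0: rhs = 13, matching y values: 6, 17 (2 points).
  x = 1: rhs = 4, matching y values: 2, 21 (2 points).
  x = 2: rhs = 1, matching y values: 1, 22 (2 points).
  x = 3: rhs = 10, matching y values: none (0 points).
  x = 4: rhs = 14, matching y values: none (0 points).
  x = 5: rhs = 19, matching y values: none (0 points).
  x = 6: rhs = 8, matching y values: 10, 13 (2 points).
  x = 7: rhs = 10, matching y values: none (0 points).
  x = 8: rhs = 8, matching y values: 10, 13 (2 points).
  x = 9: rhs = 8, matching y values: 10, 13 (2 points).
  x = 10: rhs = 16, matching y values: 4, 19 (2 points).
  x = 11: rhs = 15, matching y values: none (0 points).
  x = 12: rhs = 11, matching y values: none (0 points).
  x = 13: rhs = 10, matching y values: none (0 points).
  x = 14: rhs = 18, matching y values: 8, 15 (2 points).
  x = 15: rhs = 18, matching y values: 8, 15 (2 points).
  x = 16: rhs = 16, matching y values: 4, 19 (2 points).
  x = 17: rhs = 18, matching y values: 8, 15 (2 points).
  x = 18: rhs = 7, matching y values: none (0 points).
  x = 19: rhs = 12, matching y values: 9, 14 (2 points).
  x = 20: rhs = 16, matching y values: 4, 19 (2 points).
  x = 21: rhs = 2, matching y values: 5, 18 (2 points).
  x = 22: rhs = 22, matching y values: none (0 points).
Total affine count: 28.
Full point count |E(F_23)| = 28 + 1 = 29.
Hasse bound: |29 − (23+1)| = |5| = 5 ≤ 2√23 ≈ 9.5917 ✓.


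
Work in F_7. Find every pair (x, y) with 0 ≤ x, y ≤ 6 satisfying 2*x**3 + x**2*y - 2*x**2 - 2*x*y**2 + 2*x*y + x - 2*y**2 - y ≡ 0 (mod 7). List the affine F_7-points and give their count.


Affine F_7-points: {(0, 0), (0, 3), (2, 2), (2, 5), (3, 2), (3, 5), (4, 5), (6, 1)}; count = 8.

For each of the 49 pairs (x, y) ∈ F_7², evaluate f(x, y) mod 7. Record the zeros.
  x = 0: [0↦0, 1↦4, 2↦4, 3↦0, 4↦6, 5↦1, 6↦6]  zeros at y ∈ {0, 3}
  x = 1: [0↦1, 1↦6, 2↦3, 3↦6, 4↦1, 5↦2, 6↦2]  zeros at y ∈ ∅
  x = 2: [0↦3, 1↦4, 2↦0, 3↦5, 4↦5, 5↦0, 6↦4]  zeros at y ∈ {2, 5}
  x = 3: [0↦4, 1↦3, 2↦0, 3↦2, 4↦2, 5↦0, 6↦3]  zeros at y ∈ {2, 5}
  x = 4: [0↦2, 1↦1, 2↦1, 3↦2, 4↦4, 5↦0, 6↦4]  zeros at y ∈ {5}
  x = 5: [0↦2, 1↦3, 2↦1, 3↦3, 4↦2, 5↦5, 6↦5]  zeros at y ∈ ∅
  x = 6: [0↦2, 1↦0, 2↦5, 3↦3, 4↦1, 5↦6, 6↦4]  zeros at y ∈ {1}
Collecting zeros: affine points = {(0, 0), (0, 3), (2, 2), (2, 5), (3, 2), (3, 5), (4, 5), (6, 1)}.
Total count |C(F_7)_aff| = 8.


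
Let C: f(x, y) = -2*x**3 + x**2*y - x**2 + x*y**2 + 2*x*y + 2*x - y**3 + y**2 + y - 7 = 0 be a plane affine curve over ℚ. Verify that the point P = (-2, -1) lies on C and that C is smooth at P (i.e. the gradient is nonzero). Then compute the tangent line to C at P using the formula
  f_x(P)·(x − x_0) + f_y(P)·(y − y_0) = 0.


Tangent line at P: -15*x - 30 = 0.

Step 1: f(-2, -1) = 0, so P lies on C.
Step 2: partial derivatives
  f_x(x, y) = -6*x**2 + 2*x*y - 2*x + y**2 + 2*y + 2, f_y(x, y) = x**2 + 2*x*y + 2*x - 3*y**2 + 2*y + 1.
  f_x(P) = -15, f_y(P) = 0 (gradient nonzero, so P is smooth).
Step 3: tangent line at P: -15·(x − -2) + 0·(y − -1) = 0.
Expanding: -15*x - 30 = 0.


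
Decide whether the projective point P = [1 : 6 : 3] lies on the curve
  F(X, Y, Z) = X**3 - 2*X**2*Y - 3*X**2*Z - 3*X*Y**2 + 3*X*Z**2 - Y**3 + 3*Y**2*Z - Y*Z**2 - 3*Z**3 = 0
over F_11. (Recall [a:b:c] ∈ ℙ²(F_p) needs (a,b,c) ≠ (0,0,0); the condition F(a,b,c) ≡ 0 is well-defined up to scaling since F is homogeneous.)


F(1,6,3) ≡ 4 (mod 11); P is NOT on the curve.

Evaluate F(1, 6, 3) term-by-term (mod 11).
  X**3 ↦ 1·1·1·1 = 1
  -2*X**2*Y ↦ -2·1·6·1 = -12
  -3*X**2*Z ↦ -3·1·1·3 = -9
  -3*X*Y**2 ↦ -3·1·36·1 = -108
  3*X*Z**2 ↦ 3·1·1·9 = 27
  -Y**3 ↦ -1·1·216·1 = -216
  3*Y**2*Z ↦ 3·1·36·3 = 324
  -Y*Z**2 ↦ -1·1·6·9 = -54
  -3*Z**3 ↦ -3·1·1·27 = -81
Sum: F(1, 6, 3) = (1) + (-12) + (-9) + (-108) + (27) + (-216) + (324) + (-54) + (-81) = -128.
Reducing mod 11: -128 ≡ 4 (mod 11).
Since F(a, b, c) ≡ 4 ≠ 0 (mod 11), P does NOT lie on the curve.


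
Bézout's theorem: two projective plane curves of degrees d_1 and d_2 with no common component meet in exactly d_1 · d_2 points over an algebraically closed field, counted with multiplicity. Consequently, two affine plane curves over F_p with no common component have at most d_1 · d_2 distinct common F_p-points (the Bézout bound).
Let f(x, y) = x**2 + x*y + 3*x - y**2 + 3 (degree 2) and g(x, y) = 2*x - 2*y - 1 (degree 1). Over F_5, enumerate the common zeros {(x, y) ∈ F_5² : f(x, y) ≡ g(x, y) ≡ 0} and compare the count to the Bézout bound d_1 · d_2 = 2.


Common zeros: {(2, 4)}; count = 1; Bézout bound = 2.

deg(f) = 2, deg(g) = 1, so Bézout bound = 2.
Scan x ∈ F_5. For each x, list the y ∈ F_5 with f(x, y) ≡ 0 and those with g(x, y) ≡ 0 (mod 5); the common zeros in that column are the intersection.
  x = 0: f ≡ 0 at y ∈ ∅; g ≡ 0 at y ∈ {2}; common: ∅.
  x = 1: f ≡ 0 at y ∈ {2, 4}; g ≡ 0 at y ∈ {3}; common: ∅.
  x = 2: f ≡ 0 at y ∈ {3, 4}; g ≡ 0 at y ∈ {4}; common: {4}.
  x = 3: f ≡ 0 at y ∈ ∅; g ≡ 0 at y ∈ {0}; common: ∅.
  x = 4: f ≡ 0 at y ∈ {2}; g ≡ 0 at y ∈ {1}; common: ∅.
Collecting: common zeros = {(2, 4)}, so the count is 1.
Comparison with the Bézout bound: 1 ≤ 2 = deg(f)·deg(g), as expected for curves with no common component (the affine F_5-count falls short of the bound because intersections may lie at infinity, over extension fields, or carry multiplicity).


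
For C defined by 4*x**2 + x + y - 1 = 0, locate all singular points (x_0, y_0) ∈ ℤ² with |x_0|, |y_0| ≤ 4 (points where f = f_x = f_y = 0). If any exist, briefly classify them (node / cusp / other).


No singular points in the scanned grid; C is smooth there.

Compute partial derivatives:
  f_x = 8*x + 1.
  f_y = 1.
f_y = 1 is a nonzero constant, so f_y never vanishes: no point (x, y) can satisfy f = f_x = f_y = 0. In particular no (x, y) ∈ {−4, ..., 4}² is singular; the curve is smooth.


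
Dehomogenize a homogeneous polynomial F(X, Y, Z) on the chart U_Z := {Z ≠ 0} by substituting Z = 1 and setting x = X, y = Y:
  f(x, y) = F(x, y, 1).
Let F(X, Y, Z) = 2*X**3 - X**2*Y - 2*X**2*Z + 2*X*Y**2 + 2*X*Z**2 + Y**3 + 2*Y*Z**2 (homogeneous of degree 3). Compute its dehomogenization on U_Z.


f(x, y) = 2*x**3 - x**2*y - 2*x**2 + 2*x*y**2 + 2*x + y**3 + 2*y

On U_Z we set Z = 1. Each monomial c·X^i·Y^j·Z^k in F becomes c·x^i·y^j·1^k = c·x^i·y^j.
Substituting Z = 1: F(X, Y, 1) = 2*x**3 - x**2*y - 2*x**2 + 2*x*y**2 + 2*x + y**3 + 2*y.
Note: deg(f) ≤ deg(F) = 3; strict inequality happens when F is divisible by Z (lost terms).


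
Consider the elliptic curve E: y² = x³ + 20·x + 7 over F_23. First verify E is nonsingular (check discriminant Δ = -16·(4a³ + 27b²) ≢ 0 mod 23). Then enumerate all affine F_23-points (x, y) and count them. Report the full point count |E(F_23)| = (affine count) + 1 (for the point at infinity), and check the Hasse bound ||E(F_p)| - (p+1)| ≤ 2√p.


Affine points = {(2, 3), (2, 20), (3, 5), (3, 18), (4, 6), (4, 17), (5, 5), (5, 18), (8, 9), (8, 14), (13, 7), (13, 16), (14, 8), (14, 15), (15, 5), (15, 18), (17, 4), (17, 19), (18, 9), (18, 14), (19, 1), (19, 22), (20, 9), (20, 14), (22, 3), (22, 20)}; affine count = 26; |E(F_23)| = 27.

Discriminant check: Δ ∝ 4a³ + 27b² = 4·20³ + 27·7² = 4·8000 + 27·49 ≡ 19 (mod 23). Nonzero ⇒ E is nonsingular.
For each x ∈ F_23, compute rhs = x³ + 20·x + 7 mod 23, then count y ∈ F_23 with y² ≡ rhs.
  x = 0: rhs = 7, matching y values: none (0 points).
  x = 1: rhs = 5, matching y values: none (0 points).
  x = 2: rhs = 9, matching y values: 3, 20 (2 points).
  x = 3: rhs = 2, matching y values: 5, 18 (2 points).
  x = 4: rhs = 13, matching y values: 6, 17 (2 points).
  x = 5: rhs = 2, matching y values: 5, 18 (2 points).
  x = 6: rhs = 21, matching y values: none (0 points).
  x = 7: rhs = 7, matching y values: none (0 points).
  x = 8: rhs = 12, matching y values: 9, 14 (2 points).
  x = 9: rhs = 19, matching y values: none (0 points).
  x = 10: rhs = 11, matching y values: none (0 points).
  x = 11: rhs = 17, matching y values: none (0 points).
  x = 12: rhs = 20, matching y values: none (0 points).
  x = 13: rhs = 3, matching y values: 7, 16 (2 points).
  x = 14: rhs = 18, matching y values: 8, 15 (2 points).
  x = 15: rhs = 2, matching y values: 5, 18 (2 points).
  x = 16: rhs = 7, matching y values: none (0 points).
  x = 17: rhs = 16, matching y values: 4, 19 (2 points).
  x = 18: rhs = 12, matching y values: 9, 14 (2 points).
  x = 19: rhs = 1, matching y values: 1, 22 (2 points).
  x = 20: rhs = 12, matching y values: 9, 14 (2 points).
  x = 21: rhs = 5, matching y values: none (0 points).
  x = 22: rhs = 9, matching y values: 3, 20 (2 points).
Total affine count: 26.
Full point count |E(F_23)| = 26 + 1 = 27.
Hasse bound: |27 − (23+1)| = |3| = 3 ≤ 2√23 ≈ 9.5917 ✓.


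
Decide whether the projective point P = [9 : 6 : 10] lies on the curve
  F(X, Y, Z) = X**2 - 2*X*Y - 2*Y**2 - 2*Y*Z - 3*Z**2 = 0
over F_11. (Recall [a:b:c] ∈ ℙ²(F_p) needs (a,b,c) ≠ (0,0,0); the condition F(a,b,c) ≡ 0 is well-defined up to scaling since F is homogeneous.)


F(9,6,10) ≡ 9 (mod 11); P is NOT on the curve.

Evaluate F(9, 6, 10) term-by-term (mod 11).
  X**2 ↦ 1·81·1·1 = 81
  -2*X*Y ↦ -2·9·6·1 = -108
  -2*Y**2 ↦ -2·1·36·1 = -72
  -2*Y*Z ↦ -2·1·6·10 = -120
  -3*Z**2 ↦ -3·1·1·100 = -300
Sum: F(9, 6, 10) = (81) + (-108) + (-72) + (-120) + (-300) = -519.
Reducing mod 11: -519 ≡ 9 (mod 11).
Since F(a, b, c) ≡ 9 ≠ 0 (mod 11), P does NOT lie on the curve.


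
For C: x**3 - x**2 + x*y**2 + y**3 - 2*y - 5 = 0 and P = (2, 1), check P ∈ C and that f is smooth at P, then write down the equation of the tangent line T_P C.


Tangent line at P: 9*x + 5*y - 23 = 0.

Step 1: f(2, 1) = 0, so P lies on C.
Step 2: partial derivatives
  f_x(x, y) = 3*x**2 - 2*x + y**2, f_y(x, y) = 2*x*y + 3*y**2 - 2.
  f_x(P) = 9, f_y(P) = 5 (gradient nonzero, so P is smooth).
Step 3: tangent line at P: 9·(x − 2) + 5·(y − 1) = 0.
Expanding: 9*x + 5*y - 23 = 0.


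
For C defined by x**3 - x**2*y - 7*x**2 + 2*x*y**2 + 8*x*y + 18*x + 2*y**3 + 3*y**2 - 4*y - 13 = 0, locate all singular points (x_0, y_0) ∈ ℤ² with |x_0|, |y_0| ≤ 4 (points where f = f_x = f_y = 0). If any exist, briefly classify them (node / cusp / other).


Singular points: {(2, -1)}; classification: cusp.

Compute partial derivatives:
  f_x = 3*x**2 - 2*x*y - 14*x + 2*y**2 + 8*y + 18.
  f_y = -x**2 + 4*x*y + 8*x + 6*y**2 + 6*y - 4.
Scan x_0 ∈ {−4, ..., 4}. For each x_0, f_y(x_0, y) is a polynomial in y; find its integer roots y ∈ {−4, ..., 4}, then test f_x and f at those candidates.
  x = -4: f_y(-4, y) = 6*y**2 - 10*y - 52; no integer root y with |y| ≤ 4.
  x = -3: f_y(-3, y) = 6*y**2 - 6*y - 37; no integer root y with |y| ≤ 4.
  x = -2: f_y(-2, y) = 6*y**2 - 2*y - 24; no integer root y with |y| ≤ 4.
  x = -1: f_y(-1, y) = 6*y**2 + 2*y - 13; no integer root y with |y| ≤ 4.
  x = 0: f_y(0, y) = 6*y**2 + 6*y - 4; no integer root y with |y| ≤ 4.
  x = 1: f_y(1, y) = 6*y**2 + 10*y + 3; no integer root y with |y| ≤ 4.
  x = 2: f_y(2, y) = 6*y**2 + 14*y + 8; vanishes at y ∈ {-1}. (2, -1): f_x = 0, f = 0 — SINGULAR.
  x = 3: f_y(3, y) = 6*y**2 + 18*y + 11; no integer root y with |y| ≤ 4.
  x = 4: f_y(4, y) = 6*y**2 + 22*y + 12; vanishes at y ∈ {-3}. (4, -3): f_x = 28 ≠ 0.
Only singular point on the grid: (2, -1).
Classify: substitute x = 2 + u, y = -1 + v and expand: f = u**3 - u**2*v + 2*u*v**2 + 2*v**3 + v**2.
No constant or linear terms (consistent with a singular point). Quadratic part: v**2. Cubic part: u**3 - u**2*v + 2*u*v**2 + 2*v**3.
The quadratic part v**2 is a perfect square, so there is a single (double) tangent line v = 0, i.e. y = -1. Restricting the cubic part to that line (v = 0) leaves u**3 ≠ 0, so f is not divisible by v and the branch is v² ≈ -u**3 to lowest order — this is a cusp.
Classification: cusp.
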